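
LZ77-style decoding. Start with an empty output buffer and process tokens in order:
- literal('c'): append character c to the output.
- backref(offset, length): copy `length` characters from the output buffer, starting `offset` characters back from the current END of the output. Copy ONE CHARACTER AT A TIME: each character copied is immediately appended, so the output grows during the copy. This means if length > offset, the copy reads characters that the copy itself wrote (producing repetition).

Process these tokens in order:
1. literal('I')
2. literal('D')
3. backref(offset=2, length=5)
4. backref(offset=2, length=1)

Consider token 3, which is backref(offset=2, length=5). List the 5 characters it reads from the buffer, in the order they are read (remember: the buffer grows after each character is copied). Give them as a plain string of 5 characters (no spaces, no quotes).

Token 1: literal('I'). Output: "I"
Token 2: literal('D'). Output: "ID"
Token 3: backref(off=2, len=5). Buffer before: "ID" (len 2)
  byte 1: read out[0]='I', append. Buffer now: "IDI"
  byte 2: read out[1]='D', append. Buffer now: "IDID"
  byte 3: read out[2]='I', append. Buffer now: "IDIDI"
  byte 4: read out[3]='D', append. Buffer now: "IDIDID"
  byte 5: read out[4]='I', append. Buffer now: "IDIDIDI"

Answer: IDIDI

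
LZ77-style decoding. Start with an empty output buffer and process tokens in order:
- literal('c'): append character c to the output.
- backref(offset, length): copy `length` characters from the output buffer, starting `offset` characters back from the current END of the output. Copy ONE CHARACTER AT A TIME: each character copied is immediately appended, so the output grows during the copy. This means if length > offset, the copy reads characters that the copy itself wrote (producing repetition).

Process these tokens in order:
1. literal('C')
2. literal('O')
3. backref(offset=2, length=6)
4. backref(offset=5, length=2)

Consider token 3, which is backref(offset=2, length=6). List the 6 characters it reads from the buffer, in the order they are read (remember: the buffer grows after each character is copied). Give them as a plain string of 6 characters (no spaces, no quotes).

Answer: COCOCO

Derivation:
Token 1: literal('C'). Output: "C"
Token 2: literal('O'). Output: "CO"
Token 3: backref(off=2, len=6). Buffer before: "CO" (len 2)
  byte 1: read out[0]='C', append. Buffer now: "COC"
  byte 2: read out[1]='O', append. Buffer now: "COCO"
  byte 3: read out[2]='C', append. Buffer now: "COCOC"
  byte 4: read out[3]='O', append. Buffer now: "COCOCO"
  byte 5: read out[4]='C', append. Buffer now: "COCOCOC"
  byte 6: read out[5]='O', append. Buffer now: "COCOCOCO"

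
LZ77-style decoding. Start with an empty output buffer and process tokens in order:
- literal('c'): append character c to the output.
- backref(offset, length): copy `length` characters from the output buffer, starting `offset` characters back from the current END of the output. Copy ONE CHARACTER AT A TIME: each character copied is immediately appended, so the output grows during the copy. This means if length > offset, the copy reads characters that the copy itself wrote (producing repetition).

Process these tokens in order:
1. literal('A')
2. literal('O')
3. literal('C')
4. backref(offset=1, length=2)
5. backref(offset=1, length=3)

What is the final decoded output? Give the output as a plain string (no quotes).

Token 1: literal('A'). Output: "A"
Token 2: literal('O'). Output: "AO"
Token 3: literal('C'). Output: "AOC"
Token 4: backref(off=1, len=2) (overlapping!). Copied 'CC' from pos 2. Output: "AOCCC"
Token 5: backref(off=1, len=3) (overlapping!). Copied 'CCC' from pos 4. Output: "AOCCCCCC"

Answer: AOCCCCCC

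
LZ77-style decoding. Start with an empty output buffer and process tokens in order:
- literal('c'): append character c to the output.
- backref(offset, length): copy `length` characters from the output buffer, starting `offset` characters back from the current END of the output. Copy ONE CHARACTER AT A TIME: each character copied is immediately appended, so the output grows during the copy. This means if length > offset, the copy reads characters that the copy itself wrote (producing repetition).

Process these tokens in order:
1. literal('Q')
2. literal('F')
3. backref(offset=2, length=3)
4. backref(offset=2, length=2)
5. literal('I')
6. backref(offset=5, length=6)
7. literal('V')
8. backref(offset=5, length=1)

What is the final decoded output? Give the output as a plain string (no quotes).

Token 1: literal('Q'). Output: "Q"
Token 2: literal('F'). Output: "QF"
Token 3: backref(off=2, len=3) (overlapping!). Copied 'QFQ' from pos 0. Output: "QFQFQ"
Token 4: backref(off=2, len=2). Copied 'FQ' from pos 3. Output: "QFQFQFQ"
Token 5: literal('I'). Output: "QFQFQFQI"
Token 6: backref(off=5, len=6) (overlapping!). Copied 'FQFQIF' from pos 3. Output: "QFQFQFQIFQFQIF"
Token 7: literal('V'). Output: "QFQFQFQIFQFQIFV"
Token 8: backref(off=5, len=1). Copied 'F' from pos 10. Output: "QFQFQFQIFQFQIFVF"

Answer: QFQFQFQIFQFQIFVF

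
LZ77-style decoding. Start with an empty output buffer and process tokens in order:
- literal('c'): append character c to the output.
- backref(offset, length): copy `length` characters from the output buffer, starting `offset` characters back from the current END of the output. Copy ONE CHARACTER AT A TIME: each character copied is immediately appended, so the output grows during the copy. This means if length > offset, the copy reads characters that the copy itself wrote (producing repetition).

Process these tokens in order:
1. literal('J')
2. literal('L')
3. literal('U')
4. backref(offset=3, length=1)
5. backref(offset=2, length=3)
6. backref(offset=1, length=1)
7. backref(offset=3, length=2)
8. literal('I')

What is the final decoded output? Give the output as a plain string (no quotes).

Answer: JLUJUJUUJUI

Derivation:
Token 1: literal('J'). Output: "J"
Token 2: literal('L'). Output: "JL"
Token 3: literal('U'). Output: "JLU"
Token 4: backref(off=3, len=1). Copied 'J' from pos 0. Output: "JLUJ"
Token 5: backref(off=2, len=3) (overlapping!). Copied 'UJU' from pos 2. Output: "JLUJUJU"
Token 6: backref(off=1, len=1). Copied 'U' from pos 6. Output: "JLUJUJUU"
Token 7: backref(off=3, len=2). Copied 'JU' from pos 5. Output: "JLUJUJUUJU"
Token 8: literal('I'). Output: "JLUJUJUUJUI"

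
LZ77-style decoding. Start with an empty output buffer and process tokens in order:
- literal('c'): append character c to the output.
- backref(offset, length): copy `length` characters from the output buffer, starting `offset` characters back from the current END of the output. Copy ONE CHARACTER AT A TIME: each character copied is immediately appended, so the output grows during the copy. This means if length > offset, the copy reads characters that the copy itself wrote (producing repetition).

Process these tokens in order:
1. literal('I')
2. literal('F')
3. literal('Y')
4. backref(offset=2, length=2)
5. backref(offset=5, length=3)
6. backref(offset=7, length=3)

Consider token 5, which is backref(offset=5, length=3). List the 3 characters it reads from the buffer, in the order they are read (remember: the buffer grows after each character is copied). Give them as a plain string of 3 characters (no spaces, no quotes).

Answer: IFY

Derivation:
Token 1: literal('I'). Output: "I"
Token 2: literal('F'). Output: "IF"
Token 3: literal('Y'). Output: "IFY"
Token 4: backref(off=2, len=2). Copied 'FY' from pos 1. Output: "IFYFY"
Token 5: backref(off=5, len=3). Buffer before: "IFYFY" (len 5)
  byte 1: read out[0]='I', append. Buffer now: "IFYFYI"
  byte 2: read out[1]='F', append. Buffer now: "IFYFYIF"
  byte 3: read out[2]='Y', append. Buffer now: "IFYFYIFY"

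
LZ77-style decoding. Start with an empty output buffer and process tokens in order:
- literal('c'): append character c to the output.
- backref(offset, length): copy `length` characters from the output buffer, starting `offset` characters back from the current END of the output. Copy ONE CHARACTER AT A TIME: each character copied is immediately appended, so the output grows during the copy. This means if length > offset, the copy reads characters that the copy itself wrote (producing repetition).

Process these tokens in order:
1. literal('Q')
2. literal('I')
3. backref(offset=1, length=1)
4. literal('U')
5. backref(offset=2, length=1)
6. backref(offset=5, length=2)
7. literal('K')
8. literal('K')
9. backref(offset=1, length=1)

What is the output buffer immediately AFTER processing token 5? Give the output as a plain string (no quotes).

Answer: QIIUI

Derivation:
Token 1: literal('Q'). Output: "Q"
Token 2: literal('I'). Output: "QI"
Token 3: backref(off=1, len=1). Copied 'I' from pos 1. Output: "QII"
Token 4: literal('U'). Output: "QIIU"
Token 5: backref(off=2, len=1). Copied 'I' from pos 2. Output: "QIIUI"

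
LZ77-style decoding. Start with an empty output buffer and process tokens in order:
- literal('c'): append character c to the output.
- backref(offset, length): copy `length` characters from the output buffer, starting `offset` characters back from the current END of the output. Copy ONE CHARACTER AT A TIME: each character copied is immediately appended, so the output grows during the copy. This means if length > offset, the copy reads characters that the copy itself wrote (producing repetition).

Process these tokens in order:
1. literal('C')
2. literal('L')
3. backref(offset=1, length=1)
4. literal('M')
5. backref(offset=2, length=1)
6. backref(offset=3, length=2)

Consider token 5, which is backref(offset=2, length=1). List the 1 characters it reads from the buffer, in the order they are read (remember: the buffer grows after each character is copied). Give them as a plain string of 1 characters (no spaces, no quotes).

Answer: L

Derivation:
Token 1: literal('C'). Output: "C"
Token 2: literal('L'). Output: "CL"
Token 3: backref(off=1, len=1). Copied 'L' from pos 1. Output: "CLL"
Token 4: literal('M'). Output: "CLLM"
Token 5: backref(off=2, len=1). Buffer before: "CLLM" (len 4)
  byte 1: read out[2]='L', append. Buffer now: "CLLML"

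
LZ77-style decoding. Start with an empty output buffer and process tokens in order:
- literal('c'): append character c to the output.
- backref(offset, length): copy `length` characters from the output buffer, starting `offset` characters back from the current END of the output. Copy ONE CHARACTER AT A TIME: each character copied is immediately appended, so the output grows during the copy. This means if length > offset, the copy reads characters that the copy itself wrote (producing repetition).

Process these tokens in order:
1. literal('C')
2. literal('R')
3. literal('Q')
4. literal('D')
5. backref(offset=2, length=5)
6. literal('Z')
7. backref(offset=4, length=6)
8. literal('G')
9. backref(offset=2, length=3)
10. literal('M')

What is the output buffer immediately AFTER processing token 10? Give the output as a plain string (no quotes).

Token 1: literal('C'). Output: "C"
Token 2: literal('R'). Output: "CR"
Token 3: literal('Q'). Output: "CRQ"
Token 4: literal('D'). Output: "CRQD"
Token 5: backref(off=2, len=5) (overlapping!). Copied 'QDQDQ' from pos 2. Output: "CRQDQDQDQ"
Token 6: literal('Z'). Output: "CRQDQDQDQZ"
Token 7: backref(off=4, len=6) (overlapping!). Copied 'QDQZQD' from pos 6. Output: "CRQDQDQDQZQDQZQD"
Token 8: literal('G'). Output: "CRQDQDQDQZQDQZQDG"
Token 9: backref(off=2, len=3) (overlapping!). Copied 'DGD' from pos 15. Output: "CRQDQDQDQZQDQZQDGDGD"
Token 10: literal('M'). Output: "CRQDQDQDQZQDQZQDGDGDM"

Answer: CRQDQDQDQZQDQZQDGDGDM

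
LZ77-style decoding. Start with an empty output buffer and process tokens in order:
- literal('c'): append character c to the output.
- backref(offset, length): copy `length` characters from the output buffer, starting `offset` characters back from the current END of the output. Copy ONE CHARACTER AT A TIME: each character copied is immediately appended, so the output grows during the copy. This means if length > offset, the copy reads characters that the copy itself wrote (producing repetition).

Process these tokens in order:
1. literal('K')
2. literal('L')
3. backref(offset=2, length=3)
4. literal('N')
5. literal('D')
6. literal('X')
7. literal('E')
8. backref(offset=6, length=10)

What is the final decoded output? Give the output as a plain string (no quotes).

Answer: KLKLKNDXELKNDXELKND

Derivation:
Token 1: literal('K'). Output: "K"
Token 2: literal('L'). Output: "KL"
Token 3: backref(off=2, len=3) (overlapping!). Copied 'KLK' from pos 0. Output: "KLKLK"
Token 4: literal('N'). Output: "KLKLKN"
Token 5: literal('D'). Output: "KLKLKND"
Token 6: literal('X'). Output: "KLKLKNDX"
Token 7: literal('E'). Output: "KLKLKNDXE"
Token 8: backref(off=6, len=10) (overlapping!). Copied 'LKNDXELKND' from pos 3. Output: "KLKLKNDXELKNDXELKND"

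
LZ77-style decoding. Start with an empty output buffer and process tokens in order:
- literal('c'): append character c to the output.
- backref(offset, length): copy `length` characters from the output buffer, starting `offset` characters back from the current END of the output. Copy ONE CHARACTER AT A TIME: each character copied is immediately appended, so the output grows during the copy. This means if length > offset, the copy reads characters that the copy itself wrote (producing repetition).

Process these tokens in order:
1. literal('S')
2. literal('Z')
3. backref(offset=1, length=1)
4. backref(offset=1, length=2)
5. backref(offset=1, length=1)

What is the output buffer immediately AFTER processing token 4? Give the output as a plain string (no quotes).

Answer: SZZZZ

Derivation:
Token 1: literal('S'). Output: "S"
Token 2: literal('Z'). Output: "SZ"
Token 3: backref(off=1, len=1). Copied 'Z' from pos 1. Output: "SZZ"
Token 4: backref(off=1, len=2) (overlapping!). Copied 'ZZ' from pos 2. Output: "SZZZZ"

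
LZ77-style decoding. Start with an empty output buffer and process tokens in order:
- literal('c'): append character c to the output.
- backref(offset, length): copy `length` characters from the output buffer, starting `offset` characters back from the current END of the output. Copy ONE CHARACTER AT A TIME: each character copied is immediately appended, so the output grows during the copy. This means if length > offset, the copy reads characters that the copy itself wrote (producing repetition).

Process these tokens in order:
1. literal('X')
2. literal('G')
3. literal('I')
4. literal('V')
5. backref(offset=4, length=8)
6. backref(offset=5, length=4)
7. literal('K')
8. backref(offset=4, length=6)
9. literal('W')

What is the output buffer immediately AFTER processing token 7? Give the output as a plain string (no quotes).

Answer: XGIVXGIVXGIVVXGIK

Derivation:
Token 1: literal('X'). Output: "X"
Token 2: literal('G'). Output: "XG"
Token 3: literal('I'). Output: "XGI"
Token 4: literal('V'). Output: "XGIV"
Token 5: backref(off=4, len=8) (overlapping!). Copied 'XGIVXGIV' from pos 0. Output: "XGIVXGIVXGIV"
Token 6: backref(off=5, len=4). Copied 'VXGI' from pos 7. Output: "XGIVXGIVXGIVVXGI"
Token 7: literal('K'). Output: "XGIVXGIVXGIVVXGIK"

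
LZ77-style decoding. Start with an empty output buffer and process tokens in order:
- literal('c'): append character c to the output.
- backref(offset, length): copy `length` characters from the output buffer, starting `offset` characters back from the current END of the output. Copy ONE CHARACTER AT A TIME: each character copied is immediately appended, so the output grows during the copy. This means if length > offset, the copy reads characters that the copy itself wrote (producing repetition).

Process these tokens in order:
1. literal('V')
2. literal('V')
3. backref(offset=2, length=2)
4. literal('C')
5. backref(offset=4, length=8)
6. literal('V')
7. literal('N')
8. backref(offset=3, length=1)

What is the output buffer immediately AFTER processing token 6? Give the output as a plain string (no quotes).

Answer: VVVVCVVVCVVVCV

Derivation:
Token 1: literal('V'). Output: "V"
Token 2: literal('V'). Output: "VV"
Token 3: backref(off=2, len=2). Copied 'VV' from pos 0. Output: "VVVV"
Token 4: literal('C'). Output: "VVVVC"
Token 5: backref(off=4, len=8) (overlapping!). Copied 'VVVCVVVC' from pos 1. Output: "VVVVCVVVCVVVC"
Token 6: literal('V'). Output: "VVVVCVVVCVVVCV"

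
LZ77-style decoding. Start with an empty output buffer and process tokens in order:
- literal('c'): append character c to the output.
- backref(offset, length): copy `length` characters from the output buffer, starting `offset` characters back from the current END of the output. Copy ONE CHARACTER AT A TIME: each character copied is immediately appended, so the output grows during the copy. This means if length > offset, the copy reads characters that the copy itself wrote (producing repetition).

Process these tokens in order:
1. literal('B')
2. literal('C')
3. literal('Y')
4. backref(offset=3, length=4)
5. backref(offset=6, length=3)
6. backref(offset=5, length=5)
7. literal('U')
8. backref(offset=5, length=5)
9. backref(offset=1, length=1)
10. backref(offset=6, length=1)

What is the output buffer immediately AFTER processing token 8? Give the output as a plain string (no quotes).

Answer: BCYBCYBCYBYBCYBUBCYBU

Derivation:
Token 1: literal('B'). Output: "B"
Token 2: literal('C'). Output: "BC"
Token 3: literal('Y'). Output: "BCY"
Token 4: backref(off=3, len=4) (overlapping!). Copied 'BCYB' from pos 0. Output: "BCYBCYB"
Token 5: backref(off=6, len=3). Copied 'CYB' from pos 1. Output: "BCYBCYBCYB"
Token 6: backref(off=5, len=5). Copied 'YBCYB' from pos 5. Output: "BCYBCYBCYBYBCYB"
Token 7: literal('U'). Output: "BCYBCYBCYBYBCYBU"
Token 8: backref(off=5, len=5). Copied 'BCYBU' from pos 11. Output: "BCYBCYBCYBYBCYBUBCYBU"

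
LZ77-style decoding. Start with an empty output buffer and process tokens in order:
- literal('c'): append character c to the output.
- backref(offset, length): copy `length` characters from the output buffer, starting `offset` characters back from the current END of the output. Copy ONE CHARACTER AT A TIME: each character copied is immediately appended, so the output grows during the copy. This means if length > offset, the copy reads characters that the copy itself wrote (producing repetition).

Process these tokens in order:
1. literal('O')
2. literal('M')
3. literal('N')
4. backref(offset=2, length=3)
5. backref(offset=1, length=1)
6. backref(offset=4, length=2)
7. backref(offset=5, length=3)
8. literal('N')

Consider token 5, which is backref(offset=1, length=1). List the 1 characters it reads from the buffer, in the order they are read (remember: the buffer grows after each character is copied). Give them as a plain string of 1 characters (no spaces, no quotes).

Token 1: literal('O'). Output: "O"
Token 2: literal('M'). Output: "OM"
Token 3: literal('N'). Output: "OMN"
Token 4: backref(off=2, len=3) (overlapping!). Copied 'MNM' from pos 1. Output: "OMNMNM"
Token 5: backref(off=1, len=1). Buffer before: "OMNMNM" (len 6)
  byte 1: read out[5]='M', append. Buffer now: "OMNMNMM"

Answer: M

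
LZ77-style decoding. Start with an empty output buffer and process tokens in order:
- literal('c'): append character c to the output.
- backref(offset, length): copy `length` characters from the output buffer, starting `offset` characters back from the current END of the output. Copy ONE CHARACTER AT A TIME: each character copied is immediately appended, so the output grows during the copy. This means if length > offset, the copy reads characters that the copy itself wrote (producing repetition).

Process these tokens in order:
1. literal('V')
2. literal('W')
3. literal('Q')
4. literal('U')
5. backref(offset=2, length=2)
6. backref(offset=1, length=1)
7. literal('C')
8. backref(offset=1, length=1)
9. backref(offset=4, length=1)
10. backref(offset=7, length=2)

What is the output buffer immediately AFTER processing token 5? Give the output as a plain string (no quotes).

Answer: VWQUQU

Derivation:
Token 1: literal('V'). Output: "V"
Token 2: literal('W'). Output: "VW"
Token 3: literal('Q'). Output: "VWQ"
Token 4: literal('U'). Output: "VWQU"
Token 5: backref(off=2, len=2). Copied 'QU' from pos 2. Output: "VWQUQU"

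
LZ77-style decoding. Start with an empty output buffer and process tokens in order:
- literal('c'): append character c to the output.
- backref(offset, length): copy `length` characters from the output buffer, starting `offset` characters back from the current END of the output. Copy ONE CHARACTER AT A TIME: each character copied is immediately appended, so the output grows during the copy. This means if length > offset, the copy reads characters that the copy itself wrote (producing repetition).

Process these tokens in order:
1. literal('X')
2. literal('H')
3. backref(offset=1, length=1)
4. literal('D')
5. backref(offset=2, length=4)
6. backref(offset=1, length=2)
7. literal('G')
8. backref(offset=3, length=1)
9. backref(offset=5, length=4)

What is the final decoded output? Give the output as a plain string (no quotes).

Answer: XHHDHDHDDDGDDDDG

Derivation:
Token 1: literal('X'). Output: "X"
Token 2: literal('H'). Output: "XH"
Token 3: backref(off=1, len=1). Copied 'H' from pos 1. Output: "XHH"
Token 4: literal('D'). Output: "XHHD"
Token 5: backref(off=2, len=4) (overlapping!). Copied 'HDHD' from pos 2. Output: "XHHDHDHD"
Token 6: backref(off=1, len=2) (overlapping!). Copied 'DD' from pos 7. Output: "XHHDHDHDDD"
Token 7: literal('G'). Output: "XHHDHDHDDDG"
Token 8: backref(off=3, len=1). Copied 'D' from pos 8. Output: "XHHDHDHDDDGD"
Token 9: backref(off=5, len=4). Copied 'DDDG' from pos 7. Output: "XHHDHDHDDDGDDDDG"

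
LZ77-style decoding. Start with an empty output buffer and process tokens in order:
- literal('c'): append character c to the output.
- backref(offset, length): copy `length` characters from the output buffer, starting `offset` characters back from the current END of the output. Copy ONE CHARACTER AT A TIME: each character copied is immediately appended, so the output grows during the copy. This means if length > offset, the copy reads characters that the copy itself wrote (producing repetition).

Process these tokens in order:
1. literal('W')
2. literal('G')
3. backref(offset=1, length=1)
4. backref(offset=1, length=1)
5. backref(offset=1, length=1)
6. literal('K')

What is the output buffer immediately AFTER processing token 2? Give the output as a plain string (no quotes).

Token 1: literal('W'). Output: "W"
Token 2: literal('G'). Output: "WG"

Answer: WG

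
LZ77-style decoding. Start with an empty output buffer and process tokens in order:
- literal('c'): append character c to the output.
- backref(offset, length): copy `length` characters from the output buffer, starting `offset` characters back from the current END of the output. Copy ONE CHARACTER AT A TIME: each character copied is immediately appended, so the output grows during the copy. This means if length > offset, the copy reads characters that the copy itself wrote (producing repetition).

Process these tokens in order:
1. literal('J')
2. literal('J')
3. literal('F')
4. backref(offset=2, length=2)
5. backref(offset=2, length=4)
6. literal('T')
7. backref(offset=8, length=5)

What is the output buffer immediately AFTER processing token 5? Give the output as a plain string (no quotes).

Token 1: literal('J'). Output: "J"
Token 2: literal('J'). Output: "JJ"
Token 3: literal('F'). Output: "JJF"
Token 4: backref(off=2, len=2). Copied 'JF' from pos 1. Output: "JJFJF"
Token 5: backref(off=2, len=4) (overlapping!). Copied 'JFJF' from pos 3. Output: "JJFJFJFJF"

Answer: JJFJFJFJF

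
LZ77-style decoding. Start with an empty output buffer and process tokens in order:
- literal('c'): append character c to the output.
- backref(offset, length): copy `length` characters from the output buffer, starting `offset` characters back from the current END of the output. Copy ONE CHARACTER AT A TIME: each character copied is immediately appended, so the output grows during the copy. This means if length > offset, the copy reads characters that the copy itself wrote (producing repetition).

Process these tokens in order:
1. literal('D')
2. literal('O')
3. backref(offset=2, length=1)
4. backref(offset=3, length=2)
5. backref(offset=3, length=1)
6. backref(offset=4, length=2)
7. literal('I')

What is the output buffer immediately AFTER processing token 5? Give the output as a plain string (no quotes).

Answer: DODDOD

Derivation:
Token 1: literal('D'). Output: "D"
Token 2: literal('O'). Output: "DO"
Token 3: backref(off=2, len=1). Copied 'D' from pos 0. Output: "DOD"
Token 4: backref(off=3, len=2). Copied 'DO' from pos 0. Output: "DODDO"
Token 5: backref(off=3, len=1). Copied 'D' from pos 2. Output: "DODDOD"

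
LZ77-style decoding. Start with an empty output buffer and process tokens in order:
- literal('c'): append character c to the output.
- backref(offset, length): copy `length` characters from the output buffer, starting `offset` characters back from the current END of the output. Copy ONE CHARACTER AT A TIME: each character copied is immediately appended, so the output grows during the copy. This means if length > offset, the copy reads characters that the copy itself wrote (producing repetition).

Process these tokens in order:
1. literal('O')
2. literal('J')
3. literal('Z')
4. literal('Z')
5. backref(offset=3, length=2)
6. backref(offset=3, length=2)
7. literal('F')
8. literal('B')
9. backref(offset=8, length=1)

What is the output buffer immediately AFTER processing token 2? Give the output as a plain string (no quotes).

Answer: OJ

Derivation:
Token 1: literal('O'). Output: "O"
Token 2: literal('J'). Output: "OJ"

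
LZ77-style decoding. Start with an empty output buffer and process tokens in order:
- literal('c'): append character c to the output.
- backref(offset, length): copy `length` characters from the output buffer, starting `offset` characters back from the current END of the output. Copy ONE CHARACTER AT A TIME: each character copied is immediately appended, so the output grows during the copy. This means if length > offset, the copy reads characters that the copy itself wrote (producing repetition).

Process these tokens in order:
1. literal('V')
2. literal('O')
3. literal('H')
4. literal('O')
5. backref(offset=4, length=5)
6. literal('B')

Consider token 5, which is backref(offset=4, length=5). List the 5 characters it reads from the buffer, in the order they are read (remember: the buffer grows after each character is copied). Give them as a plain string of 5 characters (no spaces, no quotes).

Token 1: literal('V'). Output: "V"
Token 2: literal('O'). Output: "VO"
Token 3: literal('H'). Output: "VOH"
Token 4: literal('O'). Output: "VOHO"
Token 5: backref(off=4, len=5). Buffer before: "VOHO" (len 4)
  byte 1: read out[0]='V', append. Buffer now: "VOHOV"
  byte 2: read out[1]='O', append. Buffer now: "VOHOVO"
  byte 3: read out[2]='H', append. Buffer now: "VOHOVOH"
  byte 4: read out[3]='O', append. Buffer now: "VOHOVOHO"
  byte 5: read out[4]='V', append. Buffer now: "VOHOVOHOV"

Answer: VOHOV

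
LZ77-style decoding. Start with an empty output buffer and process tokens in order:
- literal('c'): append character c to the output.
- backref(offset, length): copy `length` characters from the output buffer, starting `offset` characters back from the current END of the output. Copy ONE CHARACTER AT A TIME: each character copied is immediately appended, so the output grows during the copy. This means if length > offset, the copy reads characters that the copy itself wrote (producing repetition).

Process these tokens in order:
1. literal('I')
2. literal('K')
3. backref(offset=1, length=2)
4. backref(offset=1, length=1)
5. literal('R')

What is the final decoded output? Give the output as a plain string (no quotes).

Answer: IKKKKR

Derivation:
Token 1: literal('I'). Output: "I"
Token 2: literal('K'). Output: "IK"
Token 3: backref(off=1, len=2) (overlapping!). Copied 'KK' from pos 1. Output: "IKKK"
Token 4: backref(off=1, len=1). Copied 'K' from pos 3. Output: "IKKKK"
Token 5: literal('R'). Output: "IKKKKR"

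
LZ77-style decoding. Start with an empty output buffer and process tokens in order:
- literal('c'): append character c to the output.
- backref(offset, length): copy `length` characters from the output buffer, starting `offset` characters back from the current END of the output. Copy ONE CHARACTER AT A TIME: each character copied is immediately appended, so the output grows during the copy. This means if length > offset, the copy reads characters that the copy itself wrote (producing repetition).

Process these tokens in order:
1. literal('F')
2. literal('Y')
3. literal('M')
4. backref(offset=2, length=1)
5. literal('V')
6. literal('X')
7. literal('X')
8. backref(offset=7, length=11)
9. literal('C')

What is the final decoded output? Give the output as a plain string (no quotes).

Token 1: literal('F'). Output: "F"
Token 2: literal('Y'). Output: "FY"
Token 3: literal('M'). Output: "FYM"
Token 4: backref(off=2, len=1). Copied 'Y' from pos 1. Output: "FYMY"
Token 5: literal('V'). Output: "FYMYV"
Token 6: literal('X'). Output: "FYMYVX"
Token 7: literal('X'). Output: "FYMYVXX"
Token 8: backref(off=7, len=11) (overlapping!). Copied 'FYMYVXXFYMY' from pos 0. Output: "FYMYVXXFYMYVXXFYMY"
Token 9: literal('C'). Output: "FYMYVXXFYMYVXXFYMYC"

Answer: FYMYVXXFYMYVXXFYMYC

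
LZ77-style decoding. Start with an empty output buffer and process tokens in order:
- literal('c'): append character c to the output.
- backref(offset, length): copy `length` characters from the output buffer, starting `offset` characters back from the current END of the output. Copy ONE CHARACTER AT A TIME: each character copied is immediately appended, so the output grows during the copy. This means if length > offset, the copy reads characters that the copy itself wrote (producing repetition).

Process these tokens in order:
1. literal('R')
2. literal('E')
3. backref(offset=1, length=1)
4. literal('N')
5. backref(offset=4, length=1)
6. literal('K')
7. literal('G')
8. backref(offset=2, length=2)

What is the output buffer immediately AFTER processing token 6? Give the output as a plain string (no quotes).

Answer: REENRK

Derivation:
Token 1: literal('R'). Output: "R"
Token 2: literal('E'). Output: "RE"
Token 3: backref(off=1, len=1). Copied 'E' from pos 1. Output: "REE"
Token 4: literal('N'). Output: "REEN"
Token 5: backref(off=4, len=1). Copied 'R' from pos 0. Output: "REENR"
Token 6: literal('K'). Output: "REENRK"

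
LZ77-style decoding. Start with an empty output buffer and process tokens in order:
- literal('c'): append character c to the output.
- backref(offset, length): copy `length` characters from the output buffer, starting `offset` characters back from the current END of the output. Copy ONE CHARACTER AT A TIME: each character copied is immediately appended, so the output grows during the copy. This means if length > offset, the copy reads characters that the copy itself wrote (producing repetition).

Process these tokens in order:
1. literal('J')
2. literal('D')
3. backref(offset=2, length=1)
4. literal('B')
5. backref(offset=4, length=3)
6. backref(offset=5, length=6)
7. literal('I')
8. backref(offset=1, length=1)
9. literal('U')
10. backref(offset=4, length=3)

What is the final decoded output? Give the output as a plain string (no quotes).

Answer: JDJBJDJJBJDJJIIUJII

Derivation:
Token 1: literal('J'). Output: "J"
Token 2: literal('D'). Output: "JD"
Token 3: backref(off=2, len=1). Copied 'J' from pos 0. Output: "JDJ"
Token 4: literal('B'). Output: "JDJB"
Token 5: backref(off=4, len=3). Copied 'JDJ' from pos 0. Output: "JDJBJDJ"
Token 6: backref(off=5, len=6) (overlapping!). Copied 'JBJDJJ' from pos 2. Output: "JDJBJDJJBJDJJ"
Token 7: literal('I'). Output: "JDJBJDJJBJDJJI"
Token 8: backref(off=1, len=1). Copied 'I' from pos 13. Output: "JDJBJDJJBJDJJII"
Token 9: literal('U'). Output: "JDJBJDJJBJDJJIIU"
Token 10: backref(off=4, len=3). Copied 'JII' from pos 12. Output: "JDJBJDJJBJDJJIIUJII"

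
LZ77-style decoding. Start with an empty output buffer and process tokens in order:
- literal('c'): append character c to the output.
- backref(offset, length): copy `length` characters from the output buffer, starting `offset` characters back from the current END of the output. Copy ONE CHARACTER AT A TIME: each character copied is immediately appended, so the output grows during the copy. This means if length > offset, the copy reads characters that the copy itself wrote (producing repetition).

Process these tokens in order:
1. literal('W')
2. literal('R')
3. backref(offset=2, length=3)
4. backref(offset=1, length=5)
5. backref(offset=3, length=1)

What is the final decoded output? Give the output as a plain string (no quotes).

Answer: WRWRWWWWWWW

Derivation:
Token 1: literal('W'). Output: "W"
Token 2: literal('R'). Output: "WR"
Token 3: backref(off=2, len=3) (overlapping!). Copied 'WRW' from pos 0. Output: "WRWRW"
Token 4: backref(off=1, len=5) (overlapping!). Copied 'WWWWW' from pos 4. Output: "WRWRWWWWWW"
Token 5: backref(off=3, len=1). Copied 'W' from pos 7. Output: "WRWRWWWWWWW"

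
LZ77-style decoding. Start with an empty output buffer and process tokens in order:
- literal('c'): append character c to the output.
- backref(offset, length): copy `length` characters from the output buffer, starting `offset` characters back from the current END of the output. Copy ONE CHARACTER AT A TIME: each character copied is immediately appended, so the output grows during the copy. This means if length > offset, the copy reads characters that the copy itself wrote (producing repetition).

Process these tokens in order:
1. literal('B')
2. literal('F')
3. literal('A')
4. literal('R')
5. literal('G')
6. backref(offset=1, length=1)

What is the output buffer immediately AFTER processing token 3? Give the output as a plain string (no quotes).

Token 1: literal('B'). Output: "B"
Token 2: literal('F'). Output: "BF"
Token 3: literal('A'). Output: "BFA"

Answer: BFA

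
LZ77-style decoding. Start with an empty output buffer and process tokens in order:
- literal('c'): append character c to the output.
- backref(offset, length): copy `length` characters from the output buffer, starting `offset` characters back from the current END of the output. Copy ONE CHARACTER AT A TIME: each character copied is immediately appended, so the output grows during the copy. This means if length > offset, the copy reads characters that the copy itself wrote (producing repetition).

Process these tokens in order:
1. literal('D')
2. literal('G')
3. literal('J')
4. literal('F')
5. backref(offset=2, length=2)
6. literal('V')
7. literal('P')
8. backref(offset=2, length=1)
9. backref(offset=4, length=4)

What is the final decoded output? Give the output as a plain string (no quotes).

Token 1: literal('D'). Output: "D"
Token 2: literal('G'). Output: "DG"
Token 3: literal('J'). Output: "DGJ"
Token 4: literal('F'). Output: "DGJF"
Token 5: backref(off=2, len=2). Copied 'JF' from pos 2. Output: "DGJFJF"
Token 6: literal('V'). Output: "DGJFJFV"
Token 7: literal('P'). Output: "DGJFJFVP"
Token 8: backref(off=2, len=1). Copied 'V' from pos 6. Output: "DGJFJFVPV"
Token 9: backref(off=4, len=4). Copied 'FVPV' from pos 5. Output: "DGJFJFVPVFVPV"

Answer: DGJFJFVPVFVPV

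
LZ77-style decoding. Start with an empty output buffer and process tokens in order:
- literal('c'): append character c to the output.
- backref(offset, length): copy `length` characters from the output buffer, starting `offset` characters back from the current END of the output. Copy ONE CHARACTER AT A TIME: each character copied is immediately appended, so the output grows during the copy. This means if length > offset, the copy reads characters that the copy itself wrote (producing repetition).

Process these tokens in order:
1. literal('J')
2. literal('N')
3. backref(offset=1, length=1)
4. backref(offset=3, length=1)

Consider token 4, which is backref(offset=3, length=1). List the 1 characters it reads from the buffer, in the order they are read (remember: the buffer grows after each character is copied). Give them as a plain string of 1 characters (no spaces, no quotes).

Token 1: literal('J'). Output: "J"
Token 2: literal('N'). Output: "JN"
Token 3: backref(off=1, len=1). Copied 'N' from pos 1. Output: "JNN"
Token 4: backref(off=3, len=1). Buffer before: "JNN" (len 3)
  byte 1: read out[0]='J', append. Buffer now: "JNNJ"

Answer: J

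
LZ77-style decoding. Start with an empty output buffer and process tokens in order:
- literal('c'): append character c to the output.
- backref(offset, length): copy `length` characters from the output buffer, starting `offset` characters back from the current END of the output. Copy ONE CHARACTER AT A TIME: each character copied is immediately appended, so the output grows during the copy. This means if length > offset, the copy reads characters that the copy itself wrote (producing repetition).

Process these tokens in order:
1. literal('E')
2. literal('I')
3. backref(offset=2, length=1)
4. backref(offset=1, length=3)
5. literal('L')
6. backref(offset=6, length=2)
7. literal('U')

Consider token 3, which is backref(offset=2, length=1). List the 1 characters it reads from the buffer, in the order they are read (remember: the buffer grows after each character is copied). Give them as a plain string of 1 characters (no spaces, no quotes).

Answer: E

Derivation:
Token 1: literal('E'). Output: "E"
Token 2: literal('I'). Output: "EI"
Token 3: backref(off=2, len=1). Buffer before: "EI" (len 2)
  byte 1: read out[0]='E', append. Buffer now: "EIE"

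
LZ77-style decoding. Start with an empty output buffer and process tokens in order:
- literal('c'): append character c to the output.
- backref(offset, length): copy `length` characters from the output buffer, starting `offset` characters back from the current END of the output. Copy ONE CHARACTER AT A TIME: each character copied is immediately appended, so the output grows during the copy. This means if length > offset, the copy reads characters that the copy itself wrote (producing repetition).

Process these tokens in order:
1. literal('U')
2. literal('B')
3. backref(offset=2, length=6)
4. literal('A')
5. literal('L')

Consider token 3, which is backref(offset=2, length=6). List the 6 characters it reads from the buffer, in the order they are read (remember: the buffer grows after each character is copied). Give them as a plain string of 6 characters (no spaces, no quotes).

Answer: UBUBUB

Derivation:
Token 1: literal('U'). Output: "U"
Token 2: literal('B'). Output: "UB"
Token 3: backref(off=2, len=6). Buffer before: "UB" (len 2)
  byte 1: read out[0]='U', append. Buffer now: "UBU"
  byte 2: read out[1]='B', append. Buffer now: "UBUB"
  byte 3: read out[2]='U', append. Buffer now: "UBUBU"
  byte 4: read out[3]='B', append. Buffer now: "UBUBUB"
  byte 5: read out[4]='U', append. Buffer now: "UBUBUBU"
  byte 6: read out[5]='B', append. Buffer now: "UBUBUBUB"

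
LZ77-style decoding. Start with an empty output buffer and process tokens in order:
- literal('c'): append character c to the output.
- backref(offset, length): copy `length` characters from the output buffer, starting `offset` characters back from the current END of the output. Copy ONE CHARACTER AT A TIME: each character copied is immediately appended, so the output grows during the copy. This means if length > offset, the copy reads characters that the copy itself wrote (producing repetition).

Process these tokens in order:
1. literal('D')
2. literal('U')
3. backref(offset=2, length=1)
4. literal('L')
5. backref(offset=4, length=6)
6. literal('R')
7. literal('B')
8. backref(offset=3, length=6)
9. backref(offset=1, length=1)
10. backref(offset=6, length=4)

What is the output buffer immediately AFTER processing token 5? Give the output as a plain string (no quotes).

Answer: DUDLDUDLDU

Derivation:
Token 1: literal('D'). Output: "D"
Token 2: literal('U'). Output: "DU"
Token 3: backref(off=2, len=1). Copied 'D' from pos 0. Output: "DUD"
Token 4: literal('L'). Output: "DUDL"
Token 5: backref(off=4, len=6) (overlapping!). Copied 'DUDLDU' from pos 0. Output: "DUDLDUDLDU"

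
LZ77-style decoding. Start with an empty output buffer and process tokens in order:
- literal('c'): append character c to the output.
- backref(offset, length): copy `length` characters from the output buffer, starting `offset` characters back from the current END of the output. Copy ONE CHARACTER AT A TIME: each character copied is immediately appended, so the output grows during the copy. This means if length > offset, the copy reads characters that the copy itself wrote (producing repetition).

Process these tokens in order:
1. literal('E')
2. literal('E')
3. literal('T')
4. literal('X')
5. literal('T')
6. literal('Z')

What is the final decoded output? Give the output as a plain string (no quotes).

Token 1: literal('E'). Output: "E"
Token 2: literal('E'). Output: "EE"
Token 3: literal('T'). Output: "EET"
Token 4: literal('X'). Output: "EETX"
Token 5: literal('T'). Output: "EETXT"
Token 6: literal('Z'). Output: "EETXTZ"

Answer: EETXTZ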